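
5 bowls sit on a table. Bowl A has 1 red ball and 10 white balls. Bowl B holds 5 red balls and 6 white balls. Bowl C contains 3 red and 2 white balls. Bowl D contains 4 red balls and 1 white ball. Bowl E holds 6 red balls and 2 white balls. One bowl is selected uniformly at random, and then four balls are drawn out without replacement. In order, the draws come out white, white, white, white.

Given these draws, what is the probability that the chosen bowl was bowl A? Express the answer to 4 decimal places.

The likelihood of the observed sequence under each hypothesis: P(data | bowl A) = (10/11)(9/10)(8/9)(7/8) = 7/11; P(data | bowl B) = (6/11)(5/10)(4/9)(3/8) = 1/22; P(data | bowl C) = (2/5)(1/4)(0/3) = 0; P(data | bowl D) = (1/5)(0/4) = 0; P(data | bowl E) = (2/8)(1/7)(0/6) = 0.
The prior-weighted likelihoods are 1/5 · 7/11 = 7/55, 1/5 · 1/22 = 1/110, 1/5 · 0 = 0, 1/5 · 0 = 0, 1/5 · 0 = 0; with total 3/22.
By Bayes' rule, P(bowl A | data) = (7/55) / (3/22) = 14/15.

0.9333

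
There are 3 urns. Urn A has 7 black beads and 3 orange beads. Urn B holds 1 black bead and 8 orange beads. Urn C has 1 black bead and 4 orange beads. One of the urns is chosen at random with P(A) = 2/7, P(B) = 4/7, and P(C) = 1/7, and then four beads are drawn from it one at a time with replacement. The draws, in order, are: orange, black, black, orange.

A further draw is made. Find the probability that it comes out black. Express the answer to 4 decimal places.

0.4659

Compute the likelihood of the observed sequence for each case: P(data | urn A) = (3/10)(7/10)(7/10)(3/10) = 0.0441; P(data | urn B) = (8/9)(1/9)(1/9)(8/9) = 0.0097546; P(data | urn C) = (4/5)(1/5)(1/5)(4/5) = 0.0256.
Multiplying each by its prior: 2/7 · 0.0441 = 0.0126, 4/7 · 0.0097546 = 0.0055741, 1/7 · 0.0256 = 0.0036571; these sum to 0.021831.
Normalising, the posterior is P(urn A | data) = 0.57716, P(urn B | data) = 0.25533, P(urn C | data) = 0.16752.
So P(black next | data) = Σ P(black next | H) P(H | data) = (7/10)(0.57716) + (1/9)(0.25533) + (1/5)(0.16752) = 0.46588.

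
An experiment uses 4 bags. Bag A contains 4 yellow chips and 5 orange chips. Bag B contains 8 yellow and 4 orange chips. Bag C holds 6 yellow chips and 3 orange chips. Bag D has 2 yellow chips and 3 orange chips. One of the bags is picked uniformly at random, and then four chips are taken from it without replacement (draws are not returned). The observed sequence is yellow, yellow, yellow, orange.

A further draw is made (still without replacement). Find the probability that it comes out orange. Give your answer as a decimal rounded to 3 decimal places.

0.448

The likelihood of the observed sequence under each hypothesis: P(data | bag A) = (4/9)(3/8)(2/7)(5/6) = 0.039683; P(data | bag B) = (8/12)(7/11)(6/10)(4/9) = 0.11313; P(data | bag C) = (6/9)(5/8)(4/7)(3/6) = 0.11905; P(data | bag D) = (2/5)(1/4)(0/3) = 0.
Multiplying each by its prior: 1/4 · 0.039683 = 0.0099206, 1/4 · 0.11313 = 0.028283, 1/4 · 0.11905 = 0.029762, 1/4 · 0 = 0; summing to 0.067965.
The posterior is then P(bag A | data) = 0.14597, P(bag B | data) = 0.41614, P(bag C | data) = 0.4379, P(bag D | data) = 0.
The predictive probability is P(orange next | data) = (4/5)(0.14597) + (3/8)(0.41614) + (2/5)(0.4379) = 0.44798.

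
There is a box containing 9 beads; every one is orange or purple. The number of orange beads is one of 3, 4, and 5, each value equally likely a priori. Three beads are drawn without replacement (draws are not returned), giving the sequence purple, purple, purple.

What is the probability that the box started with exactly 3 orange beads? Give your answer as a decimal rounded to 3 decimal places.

0.588

The likelihood of the observed sequence under each hypothesis: P(data | r = 3) = (6/9)(5/8)(4/7) = 5/21; P(data | r = 4) = (5/9)(4/8)(3/7) = 5/42; P(data | r = 5) = (4/9)(3/8)(2/7) = 1/21.
Weighting by the prior gives 1/3 · 5/21 = 5/63, 1/3 · 5/42 = 5/126, 1/3 · 1/21 = 1/63; with total 17/126.
Hence P(r = 3 | data) = (5/63) / (17/126) = 10/17.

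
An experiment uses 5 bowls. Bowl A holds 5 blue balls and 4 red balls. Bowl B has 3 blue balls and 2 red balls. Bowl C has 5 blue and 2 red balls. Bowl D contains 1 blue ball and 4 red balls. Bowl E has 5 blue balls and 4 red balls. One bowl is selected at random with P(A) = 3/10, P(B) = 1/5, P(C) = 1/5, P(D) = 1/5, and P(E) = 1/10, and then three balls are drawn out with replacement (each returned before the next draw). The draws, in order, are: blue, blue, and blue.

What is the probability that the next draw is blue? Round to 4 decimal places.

The likelihood of the observed sequence under each hypothesis: P(data | bowl A) = (5/9)(5/9)(5/9) = 0.17147; P(data | bowl B) = (3/5)(3/5)(3/5) = 0.216; P(data | bowl C) = (5/7)(5/7)(5/7) = 0.36443; P(data | bowl D) = (1/5)(1/5)(1/5) = 0.008; P(data | bowl E) = (5/9)(5/9)(5/9) = 0.17147.
Multiplying each by its prior: 3/10 · 0.17147 = 0.05144, 1/5 · 0.216 = 0.0432, 1/5 · 0.36443 = 0.072886, 1/5 · 0.008 = 0.0016, 1/10 · 0.17147 = 0.017147; summing to 0.18627.
Normalising, the posterior is P(bowl A | data) = 0.27615, P(bowl B | data) = 0.23192, P(bowl C | data) = 0.39129, P(bowl D | data) = 0.0085895, P(bowl E | data) = 0.092052.
The predictive probability is P(blue next | data) = (5/9)(0.27615) + (3/5)(0.23192) + (5/7)(0.39129) + (1/5)(0.0085895) + (5/9)(0.092052) = 0.62492.

0.6249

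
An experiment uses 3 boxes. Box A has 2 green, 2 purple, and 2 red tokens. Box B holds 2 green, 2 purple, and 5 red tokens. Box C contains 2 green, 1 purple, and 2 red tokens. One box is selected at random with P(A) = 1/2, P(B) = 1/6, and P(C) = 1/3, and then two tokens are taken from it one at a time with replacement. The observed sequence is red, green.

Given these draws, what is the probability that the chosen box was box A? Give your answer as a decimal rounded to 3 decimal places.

0.429

Compute the likelihood of the observed sequence for each case: P(data | box A) = (2/6)(2/6) = 0.11111; P(data | box B) = (5/9)(2/9) = 0.12346; P(data | box C) = (2/5)(2/5) = 0.16.
Multiplying each by its prior: 1/2 · 0.11111 = 0.055556, 1/6 · 0.12346 = 0.020576, 1/3 · 0.16 = 0.053333; summing to 0.12947.
Hence P(box A | data) = (0.055556) / (0.12947) = 0.42912.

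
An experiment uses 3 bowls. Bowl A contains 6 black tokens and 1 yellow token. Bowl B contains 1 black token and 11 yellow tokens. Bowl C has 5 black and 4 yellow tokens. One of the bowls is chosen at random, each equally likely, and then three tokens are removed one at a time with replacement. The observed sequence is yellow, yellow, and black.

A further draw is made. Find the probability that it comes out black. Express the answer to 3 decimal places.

0.415

The likelihood of the observed sequence under each hypothesis: P(data | bowl A) = (1/7)(1/7)(6/7) = 0.017493; P(data | bowl B) = (11/12)(11/12)(1/12) = 0.070023; P(data | bowl C) = (4/9)(4/9)(5/9) = 0.10974.
The prior-weighted likelihoods are 1/3 · 0.017493 = 0.0058309, 1/3 · 0.070023 = 0.023341, 1/3 · 0.10974 = 0.03658; these sum to 0.065752.
Normalising, the posterior is P(bowl A | data) = 0.088681, P(bowl B | data) = 0.35499, P(bowl C | data) = 0.55633.
The predictive probability is P(black next | data) = (6/7)(0.088681) + (1/12)(0.35499) + (5/9)(0.55633) = 0.41467.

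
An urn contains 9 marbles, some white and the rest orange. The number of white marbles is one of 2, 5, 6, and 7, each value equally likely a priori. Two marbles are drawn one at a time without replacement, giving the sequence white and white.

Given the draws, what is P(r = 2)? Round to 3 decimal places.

0.021

For each hypothesis, P(data | H) works out to: P(data | r = 2) = (2/9)(1/8) = 1/36; P(data | r = 5) = (5/9)(4/8) = 5/18; P(data | r = 6) = (6/9)(5/8) = 5/12; P(data | r = 7) = (7/9)(6/8) = 7/12.
Multiplying each by its prior: 1/4 · 1/36 = 1/144, 1/4 · 5/18 = 5/72, 1/4 · 5/12 = 5/48, 1/4 · 7/12 = 7/48; summing to 47/144.
Hence P(r = 2 | data) = (1/144) / (47/144) = 1/47.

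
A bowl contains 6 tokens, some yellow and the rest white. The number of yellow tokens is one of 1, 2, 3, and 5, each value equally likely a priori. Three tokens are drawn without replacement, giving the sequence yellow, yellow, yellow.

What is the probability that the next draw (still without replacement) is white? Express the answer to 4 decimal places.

Under each hypothesis, the probability of the observed sequence is: P(data | r = 1) = (1/6)(0/5) = 0; P(data | r = 2) = (2/6)(1/5)(0/4) = 0; P(data | r = 3) = (3/6)(2/5)(1/4) = 1/20; P(data | r = 5) = (5/6)(4/5)(3/4) = 1/2.
Multiplying each by its prior: 1/4 · 0 = 0, 1/4 · 0 = 0, 1/4 · 1/20 = 1/80, 1/4 · 1/2 = 1/8; summing to 11/80.
Dividing through by the total gives posterior P(r = 1 | data) = 0, P(r = 2 | data) = 0, P(r = 3 | data) = 1/11, P(r = 5 | data) = 10/11.
Averaging over the posterior, P(white next | data) = (1)(1/11) + (1/3)(10/11) = 13/33.

0.3939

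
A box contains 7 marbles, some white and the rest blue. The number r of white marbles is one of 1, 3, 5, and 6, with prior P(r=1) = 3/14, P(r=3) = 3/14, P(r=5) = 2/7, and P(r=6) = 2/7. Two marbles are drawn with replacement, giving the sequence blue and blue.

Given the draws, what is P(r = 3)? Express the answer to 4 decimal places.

For each hypothesis, P(data | H) works out to: P(data | r = 1) = (6/7)(6/7) = 36/49; P(data | r = 3) = (4/7)(4/7) = 16/49; P(data | r = 5) = (2/7)(2/7) = 4/49; P(data | r = 6) = (1/7)(1/7) = 1/49.
Multiplying each by its prior: 3/14 · 36/49 = 54/343, 3/14 · 16/49 = 24/343, 2/7 · 4/49 = 8/343, 2/7 · 1/49 = 2/343; with total 88/343.
Hence P(r = 3 | data) = (24/343) / (88/343) = 3/11.

0.2727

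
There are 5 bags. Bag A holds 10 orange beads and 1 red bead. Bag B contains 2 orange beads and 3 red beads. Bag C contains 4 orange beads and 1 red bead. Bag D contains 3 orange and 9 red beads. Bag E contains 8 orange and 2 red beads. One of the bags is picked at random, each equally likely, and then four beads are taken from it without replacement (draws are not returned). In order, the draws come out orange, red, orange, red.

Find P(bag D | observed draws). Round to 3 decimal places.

Under each hypothesis, the probability of the observed sequence is: P(data | bag A) = (10/11)(1/10)(9/9)(0/8) = 0; P(data | bag B) = (2/5)(3/4)(1/3)(2/2) = 0.1; P(data | bag C) = (4/5)(1/4)(3/3)(0/2) = 0; P(data | bag D) = (3/12)(9/11)(2/10)(8/9) = 0.036364; P(data | bag E) = (8/10)(2/9)(7/8)(1/7) = 0.022222.
Multiplying each by its prior: 1/5 · 0 = 0, 1/5 · 0.1 = 0.02, 1/5 · 0 = 0, 1/5 · 0.036364 = 0.0072727, 1/5 · 0.022222 = 0.0044444; these sum to 0.031717.
Therefore the posterior P(bag D | data) = (0.0072727) / (0.031717) = 0.2293.

0.229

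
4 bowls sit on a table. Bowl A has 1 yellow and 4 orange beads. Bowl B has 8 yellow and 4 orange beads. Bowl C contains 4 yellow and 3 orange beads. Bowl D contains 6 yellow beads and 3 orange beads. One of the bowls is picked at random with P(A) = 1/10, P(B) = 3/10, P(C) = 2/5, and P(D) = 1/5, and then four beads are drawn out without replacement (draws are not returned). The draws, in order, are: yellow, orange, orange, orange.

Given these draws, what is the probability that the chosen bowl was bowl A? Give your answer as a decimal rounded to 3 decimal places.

0.517

Under each hypothesis, the probability of the observed sequence is: P(data | bowl A) = (1/5)(4/4)(3/3)(2/2) = 0.2; P(data | bowl B) = (8/12)(4/11)(3/10)(2/9) = 0.016162; P(data | bowl C) = (4/7)(3/6)(2/5)(1/4) = 0.028571; P(data | bowl D) = (6/9)(3/8)(2/7)(1/6) = 0.011905.
The prior-weighted likelihoods are 1/10 · 0.2 = 0.02, 3/10 · 0.016162 = 0.0048485, 2/5 · 0.028571 = 0.011429, 1/5 · 0.011905 = 0.002381; with total 0.038658.
So P(bowl A | data) = (0.02) / (0.038658) = 0.51736.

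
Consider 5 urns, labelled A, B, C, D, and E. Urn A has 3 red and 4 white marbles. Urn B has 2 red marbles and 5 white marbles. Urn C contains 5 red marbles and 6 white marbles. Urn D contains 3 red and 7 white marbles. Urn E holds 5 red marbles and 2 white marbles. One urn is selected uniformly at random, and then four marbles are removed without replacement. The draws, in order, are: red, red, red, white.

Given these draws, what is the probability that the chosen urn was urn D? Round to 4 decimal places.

Under each hypothesis, the probability of the observed sequence is: P(data | urn A) = (3/7)(2/6)(1/5)(4/4) = 0.028571; P(data | urn B) = (2/7)(1/6)(0/5) = 0; P(data | urn C) = (5/11)(4/10)(3/9)(6/8) = 0.045455; P(data | urn D) = (3/10)(2/9)(1/8)(7/7) = 0.0083333; P(data | urn E) = (5/7)(4/6)(3/5)(2/4) = 0.14286.
The prior-weighted likelihoods are 1/5 · 0.028571 = 0.0057143, 1/5 · 0 = 0, 1/5 · 0.045455 = 0.0090909, 1/5 · 0.0083333 = 0.0016667, 1/5 · 0.14286 = 0.028571; these sum to 0.045043.
So P(urn D | data) = (0.0016667) / (0.045043) = 0.037001.

0.0370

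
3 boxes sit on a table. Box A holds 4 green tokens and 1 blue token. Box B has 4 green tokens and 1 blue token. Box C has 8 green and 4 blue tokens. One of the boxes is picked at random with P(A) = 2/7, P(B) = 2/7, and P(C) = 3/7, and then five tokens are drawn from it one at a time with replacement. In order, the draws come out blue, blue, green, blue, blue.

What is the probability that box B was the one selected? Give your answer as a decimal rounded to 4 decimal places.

For each hypothesis, P(data | H) works out to: P(data | box A) = (1/5)(1/5)(4/5)(1/5)(1/5) = 0.00128; P(data | box B) = (1/5)(1/5)(4/5)(1/5)(1/5) = 0.00128; P(data | box C) = (4/12)(4/12)(8/12)(4/12)(4/12) = 0.0082305.
The prior-weighted likelihoods are 2/7 · 0.00128 = 0.00036571, 2/7 · 0.00128 = 0.00036571, 3/7 · 0.0082305 = 0.0035273; with total 0.0042588.
Therefore the posterior P(box B | data) = (0.00036571) / (0.0042588) = 0.085873.

0.0859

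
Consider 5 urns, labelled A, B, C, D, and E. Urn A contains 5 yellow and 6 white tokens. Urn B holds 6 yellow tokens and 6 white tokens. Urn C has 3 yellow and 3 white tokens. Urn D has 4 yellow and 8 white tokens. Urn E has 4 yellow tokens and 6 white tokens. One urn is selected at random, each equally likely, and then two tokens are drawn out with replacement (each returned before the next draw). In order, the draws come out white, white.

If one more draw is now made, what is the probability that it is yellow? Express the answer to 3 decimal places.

Under each hypothesis, the probability of the observed sequence is: P(data | urn A) = (6/11)(6/11) = 0.29752; P(data | urn B) = (6/12)(6/12) = 0.25; P(data | urn C) = (3/6)(3/6) = 0.25; P(data | urn D) = (8/12)(8/12) = 0.44444; P(data | urn E) = (6/10)(6/10) = 0.36.
The prior-weighted likelihoods are 1/5 · 0.29752 = 0.059504, 1/5 · 0.25 = 0.05, 1/5 · 0.25 = 0.05, 1/5 · 0.44444 = 0.088889, 1/5 · 0.36 = 0.072; these sum to 0.32039.
Normalising, the posterior is P(urn A | data) = 0.18572, P(urn B | data) = 0.15606, P(urn C | data) = 0.15606, P(urn D | data) = 0.27744, P(urn E | data) = 0.22472.
So P(yellow next | data) = Σ P(yellow next | H) P(H | data) = (5/11)(0.18572) + (1/2)(0.15606) + (1/2)(0.15606) + (1/3)(0.27744) + (2/5)(0.22472) = 0.42285.

0.423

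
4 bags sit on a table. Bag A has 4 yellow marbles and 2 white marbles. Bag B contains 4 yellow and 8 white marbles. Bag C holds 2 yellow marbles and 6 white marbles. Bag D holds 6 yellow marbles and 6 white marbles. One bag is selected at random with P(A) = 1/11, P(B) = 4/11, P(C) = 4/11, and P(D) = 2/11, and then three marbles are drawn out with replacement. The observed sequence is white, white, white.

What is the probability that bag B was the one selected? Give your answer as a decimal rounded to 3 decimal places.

0.375

For each hypothesis, P(data | H) works out to: P(data | bag A) = (2/6)(2/6)(2/6) = 0.037037; P(data | bag B) = (8/12)(8/12)(8/12) = 0.2963; P(data | bag C) = (6/8)(6/8)(6/8) = 0.42188; P(data | bag D) = (6/12)(6/12)(6/12) = 0.125.
Weighting by the prior gives 1/11 · 0.037037 = 0.003367, 4/11 · 0.2963 = 0.10774, 4/11 · 0.42188 = 0.15341, 2/11 · 0.125 = 0.022727; with total 0.28725.
So P(bag B | data) = (0.10774) / (0.28725) = 0.37509.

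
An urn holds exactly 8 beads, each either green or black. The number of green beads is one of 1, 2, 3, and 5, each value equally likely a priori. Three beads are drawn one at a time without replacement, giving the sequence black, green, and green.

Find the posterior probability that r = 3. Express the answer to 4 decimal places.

0.2941

Compute the likelihood of the observed sequence for each case: P(data | r = 1) = (7/8)(1/7)(0/6) = 0; P(data | r = 2) = (6/8)(2/7)(1/6) = 1/28; P(data | r = 3) = (5/8)(3/7)(2/6) = 5/56; P(data | r = 5) = (3/8)(5/7)(4/6) = 5/28.
Weighting by the prior gives 1/4 · 0 = 0, 1/4 · 1/28 = 1/112, 1/4 · 5/56 = 5/224, 1/4 · 5/28 = 5/112; summing to 17/224.
By Bayes' rule, P(r = 3 | data) = (5/224) / (17/224) = 5/17.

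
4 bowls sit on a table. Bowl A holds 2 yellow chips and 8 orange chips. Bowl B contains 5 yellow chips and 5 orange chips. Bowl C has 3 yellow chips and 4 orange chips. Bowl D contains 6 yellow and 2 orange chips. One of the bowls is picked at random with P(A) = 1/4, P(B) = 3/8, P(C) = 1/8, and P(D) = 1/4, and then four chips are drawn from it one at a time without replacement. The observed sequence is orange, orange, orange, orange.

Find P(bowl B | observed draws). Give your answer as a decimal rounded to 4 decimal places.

The likelihood of the observed sequence under each hypothesis: P(data | bowl A) = (8/10)(7/9)(6/8)(5/7) = 1/3; P(data | bowl B) = (5/10)(4/9)(3/8)(2/7) = 1/42; P(data | bowl C) = (4/7)(3/6)(2/5)(1/4) = 1/35; P(data | bowl D) = (2/8)(1/7)(0/6) = 0.
Multiplying each by its prior: 1/4 · 1/3 = 1/12, 3/8 · 1/42 = 1/112, 1/8 · 1/35 = 1/280, 1/4 · 0 = 0; with total 23/240.
So P(bowl B | data) = (1/112) / (23/240) = 15/161.

0.0932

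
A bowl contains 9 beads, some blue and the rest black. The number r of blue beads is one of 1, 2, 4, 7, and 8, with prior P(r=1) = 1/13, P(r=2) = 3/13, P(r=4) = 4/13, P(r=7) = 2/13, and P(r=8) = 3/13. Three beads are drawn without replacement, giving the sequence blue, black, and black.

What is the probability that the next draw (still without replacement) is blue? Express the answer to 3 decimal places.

The likelihood of the observed sequence under each hypothesis: P(data | r = 1) = (1/9)(8/8)(7/7) = 1/9; P(data | r = 2) = (2/9)(7/8)(6/7) = 1/6; P(data | r = 4) = (4/9)(5/8)(4/7) = 10/63; P(data | r = 7) = (7/9)(2/8)(1/7) = 1/36; P(data | r = 8) = (8/9)(1/8)(0/7) = 0.
Multiplying each by its prior: 1/13 · 1/9 = 1/117, 3/13 · 1/6 = 1/26, 4/13 · 10/63 = 40/819, 2/13 · 1/36 = 1/234, 3/13 · 0 = 0; with total 82/819.
Dividing through by the total gives posterior P(r = 1 | data) = 7/82, P(r = 2 | data) = 63/164, P(r = 4 | data) = 20/41, P(r = 7 | data) = 7/164, P(r = 8 | data) = 0.
Averaging over the posterior, P(blue next | data) = (0)(7/82) + (1/6)(63/164) + (1/2)(20/41) + (1)(7/164) = 115/328.

0.351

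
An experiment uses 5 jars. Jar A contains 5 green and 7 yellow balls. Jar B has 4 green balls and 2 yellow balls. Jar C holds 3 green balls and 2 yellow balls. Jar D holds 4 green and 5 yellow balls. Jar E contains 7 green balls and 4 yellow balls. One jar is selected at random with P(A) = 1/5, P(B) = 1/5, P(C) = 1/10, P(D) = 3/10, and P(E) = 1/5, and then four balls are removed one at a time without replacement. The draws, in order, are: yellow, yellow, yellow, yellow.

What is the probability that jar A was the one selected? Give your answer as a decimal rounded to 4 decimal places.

Under each hypothesis, the probability of the observed sequence is: P(data | jar A) = (7/12)(6/11)(5/10)(4/9) = 0.070707; P(data | jar B) = (2/6)(1/5)(0/4) = 0; P(data | jar C) = (2/5)(1/4)(0/3) = 0; P(data | jar D) = (5/9)(4/8)(3/7)(2/6) = 0.039683; P(data | jar E) = (4/11)(3/10)(2/9)(1/8) = 0.0030303.
Weighting by the prior gives 1/5 · 0.070707 = 0.014141, 1/5 · 0 = 0, 1/10 · 0 = 0, 3/10 · 0.039683 = 0.011905, 1/5 · 0.0030303 = 0.00060606; with total 0.026652.
So P(jar A | data) = (0.014141) / (0.026652) = 0.53059.

0.5306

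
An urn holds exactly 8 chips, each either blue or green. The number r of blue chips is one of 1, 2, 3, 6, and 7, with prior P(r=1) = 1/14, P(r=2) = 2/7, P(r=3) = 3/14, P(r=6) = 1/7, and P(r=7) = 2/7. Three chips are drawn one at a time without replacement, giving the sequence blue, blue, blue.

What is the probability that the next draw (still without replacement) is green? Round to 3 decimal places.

Compute the likelihood of the observed sequence for each case: P(data | r = 1) = (1/8)(0/7) = 0; P(data | r = 2) = (2/8)(1/7)(0/6) = 0; P(data | r = 3) = (3/8)(2/7)(1/6) = 1/56; P(data | r = 6) = (6/8)(5/7)(4/6) = 5/14; P(data | r = 7) = (7/8)(6/7)(5/6) = 5/8.
Multiplying each by its prior: 1/14 · 0 = 0, 2/7 · 0 = 0, 3/14 · 1/56 = 3/784, 1/7 · 5/14 = 5/98, 2/7 · 5/8 = 5/28; with total 183/784.
Normalising, the posterior is P(r = 1 | data) = 0, P(r = 2 | data) = 0, P(r = 3 | data) = 1/61, P(r = 6 | data) = 40/183, P(r = 7 | data) = 140/183.
Averaging over the posterior, P(green next | data) = (1)(1/61) + (2/5)(40/183) + (1/5)(140/183) = 47/183.

0.257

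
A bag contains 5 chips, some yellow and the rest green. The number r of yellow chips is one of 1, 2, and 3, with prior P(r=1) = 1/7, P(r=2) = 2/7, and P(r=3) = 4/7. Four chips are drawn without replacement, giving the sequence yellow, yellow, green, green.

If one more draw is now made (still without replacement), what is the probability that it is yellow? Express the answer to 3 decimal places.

0.667

Compute the likelihood of the observed sequence for each case: P(data | r = 1) = (1/5)(0/4) = 0; P(data | r = 2) = (2/5)(1/4)(3/3)(2/2) = 1/10; P(data | r = 3) = (3/5)(2/4)(2/3)(1/2) = 1/10.
The prior-weighted likelihoods are 1/7 · 0 = 0, 2/7 · 1/10 = 1/35, 4/7 · 1/10 = 2/35; with total 3/35.
Dividing through by the total gives posterior P(r = 1 | data) = 0, P(r = 2 | data) = 1/3, P(r = 3 | data) = 2/3.
So P(yellow next | data) = Σ P(yellow next | H) P(H | data) = (0)(1/3) + (1)(2/3) = 2/3.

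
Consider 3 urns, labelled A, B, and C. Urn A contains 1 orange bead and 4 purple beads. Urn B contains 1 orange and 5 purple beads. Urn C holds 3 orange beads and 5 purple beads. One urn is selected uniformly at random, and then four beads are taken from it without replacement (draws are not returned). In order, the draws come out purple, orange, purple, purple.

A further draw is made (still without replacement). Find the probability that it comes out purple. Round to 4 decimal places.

0.8869

Under each hypothesis, the probability of the observed sequence is: P(data | urn A) = (4/5)(1/4)(3/3)(2/2) = 0.2; P(data | urn B) = (5/6)(1/5)(4/4)(3/3) = 0.16667; P(data | urn C) = (5/8)(3/7)(4/6)(3/5) = 0.10714.
Weighting by the prior gives 1/3 · 0.2 = 0.066667, 1/3 · 0.16667 = 0.055556, 1/3 · 0.10714 = 0.035714; summing to 0.15794.
The posterior is then P(urn A | data) = 0.42211, P(urn B | data) = 0.35176, P(urn C | data) = 0.22613.
So P(purple next | data) = Σ P(purple next | H) P(H | data) = (1)(0.42211) + (1)(0.35176) + (1/2)(0.22613) = 0.88693.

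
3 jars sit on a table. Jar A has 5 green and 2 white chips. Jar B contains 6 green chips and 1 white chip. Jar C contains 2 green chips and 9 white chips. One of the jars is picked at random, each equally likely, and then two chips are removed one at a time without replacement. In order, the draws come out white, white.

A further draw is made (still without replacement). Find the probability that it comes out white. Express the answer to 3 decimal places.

0.725

The likelihood of the observed sequence under each hypothesis: P(data | jar A) = (2/7)(1/6) = 0.047619; P(data | jar B) = (1/7)(0/6) = 0; P(data | jar C) = (9/11)(8/10) = 0.65455.
Multiplying each by its prior: 1/3 · 0.047619 = 0.015873, 1/3 · 0 = 0, 1/3 · 0.65455 = 0.21818; these sum to 0.23405.
Normalising, the posterior is P(jar A | data) = 0.067818, P(jar B | data) = 0, P(jar C | data) = 0.93218.
Averaging over the posterior, P(white next | data) = (0)(0.067818) + (7/9)(0.93218) = 0.72503.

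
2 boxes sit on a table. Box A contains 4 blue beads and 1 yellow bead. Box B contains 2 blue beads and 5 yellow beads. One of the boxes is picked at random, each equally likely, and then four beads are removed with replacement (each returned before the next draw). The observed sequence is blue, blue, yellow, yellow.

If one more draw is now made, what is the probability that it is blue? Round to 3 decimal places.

Compute the likelihood of the observed sequence for each case: P(data | box A) = (4/5)(4/5)(1/5)(1/5) = 0.0256; P(data | box B) = (2/7)(2/7)(5/7)(5/7) = 0.041649.
Weighting by the prior gives 1/2 · 0.0256 = 0.0128, 1/2 · 0.041649 = 0.020825; these sum to 0.033625.
The posterior is then P(box A | data) = 0.38067, P(box B | data) = 0.61933.
The predictive probability is P(blue next | data) = (4/5)(0.38067) + (2/7)(0.61933) = 0.48149.

0.481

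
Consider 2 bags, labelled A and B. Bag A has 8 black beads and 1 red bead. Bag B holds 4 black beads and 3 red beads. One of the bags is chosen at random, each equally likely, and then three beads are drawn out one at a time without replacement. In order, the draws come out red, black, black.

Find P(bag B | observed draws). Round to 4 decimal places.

Compute the likelihood of the observed sequence for each case: P(data | bag A) = (1/9)(8/8)(7/7) = 1/9; P(data | bag B) = (3/7)(4/6)(3/5) = 6/35.
Multiplying each by its prior: 1/2 · 1/9 = 1/18, 1/2 · 6/35 = 3/35; these sum to 89/630.
Hence P(bag B | data) = (3/35) / (89/630) = 54/89.

0.6067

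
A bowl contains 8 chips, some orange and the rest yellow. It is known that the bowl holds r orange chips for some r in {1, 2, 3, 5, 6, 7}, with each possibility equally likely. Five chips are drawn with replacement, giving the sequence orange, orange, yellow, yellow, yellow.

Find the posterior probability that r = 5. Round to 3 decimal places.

Compute the likelihood of the observed sequence for each case: P(data | r = 1) = (1/8)(1/8)(7/8)(7/8)(7/8) = 0.010468; P(data | r = 2) = (2/8)(2/8)(6/8)(6/8)(6/8) = 0.026367; P(data | r = 3) = (3/8)(3/8)(5/8)(5/8)(5/8) = 0.034332; P(data | r = 5) = (5/8)(5/8)(3/8)(3/8)(3/8) = 0.020599; P(data | r = 6) = (6/8)(6/8)(2/8)(2/8)(2/8) = 0.0087891; P(data | r = 7) = (7/8)(7/8)(1/8)(1/8)(1/8) = 0.0014954.
Multiplying each by its prior: 1/6 · 0.010468 = 0.0017446, 1/6 · 0.026367 = 0.0043945, 1/6 · 0.034332 = 0.005722, 1/6 · 0.020599 = 0.0034332, 1/6 · 0.0087891 = 0.0014648, 1/6 · 0.0014954 = 0.00024923; with total 0.017008.
By Bayes' rule, P(r = 5 | data) = (0.0034332) / (0.017008) = 0.20185.

0.202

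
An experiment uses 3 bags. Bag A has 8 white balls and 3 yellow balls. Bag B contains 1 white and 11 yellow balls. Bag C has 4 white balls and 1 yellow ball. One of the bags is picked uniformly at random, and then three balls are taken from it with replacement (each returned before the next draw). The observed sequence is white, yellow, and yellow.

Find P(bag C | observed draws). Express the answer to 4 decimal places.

Compute the likelihood of the observed sequence for each case: P(data | bag A) = (8/11)(3/11)(3/11) = 0.054095; P(data | bag B) = (1/12)(11/12)(11/12) = 0.070023; P(data | bag C) = (4/5)(1/5)(1/5) = 0.032.
The prior-weighted likelihoods are 1/3 · 0.054095 = 0.018032, 1/3 · 0.070023 = 0.023341, 1/3 · 0.032 = 0.010667; these sum to 0.052039.
Therefore the posterior P(bag C | data) = (0.010667) / (0.052039) = 0.20497.

0.2050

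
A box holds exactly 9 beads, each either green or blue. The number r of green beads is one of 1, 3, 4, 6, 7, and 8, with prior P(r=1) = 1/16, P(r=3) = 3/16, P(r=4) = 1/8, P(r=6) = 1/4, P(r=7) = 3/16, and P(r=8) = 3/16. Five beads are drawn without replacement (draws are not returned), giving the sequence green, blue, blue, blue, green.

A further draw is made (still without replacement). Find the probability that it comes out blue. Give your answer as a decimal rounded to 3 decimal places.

Compute the likelihood of the observed sequence for each case: P(data | r = 1) = (1/9)(8/8)(7/7)(6/6)(0/5) = 0; P(data | r = 3) = (3/9)(6/8)(5/7)(4/6)(2/5) = 1/21; P(data | r = 4) = (4/9)(5/8)(4/7)(3/6)(3/5) = 1/21; P(data | r = 6) = (6/9)(3/8)(2/7)(1/6)(5/5) = 1/84; P(data | r = 7) = (7/9)(2/8)(1/7)(0/6) = 0; P(data | r = 8) = (8/9)(1/8)(0/7) = 0.
Multiplying each by its prior: 1/16 · 0 = 0, 3/16 · 1/21 = 1/112, 1/8 · 1/21 = 1/168, 1/4 · 1/84 = 1/336, 3/16 · 0 = 0, 3/16 · 0 = 0; these sum to 1/56.
Dividing through by the total gives posterior P(r = 1 | data) = 0, P(r = 3 | data) = 1/2, P(r = 4 | data) = 1/3, P(r = 6 | data) = 1/6, P(r = 7 | data) = 0, P(r = 8 | data) = 0.
So P(blue next | data) = Σ P(blue next | H) P(H | data) = (3/4)(1/2) + (1/2)(1/3) + (0)(1/6) = 13/24.

0.542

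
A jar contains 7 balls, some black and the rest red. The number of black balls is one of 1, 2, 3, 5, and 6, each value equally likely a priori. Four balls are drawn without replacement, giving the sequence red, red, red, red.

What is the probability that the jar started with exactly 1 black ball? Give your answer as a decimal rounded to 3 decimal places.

Compute the likelihood of the observed sequence for each case: P(data | r = 1) = (6/7)(5/6)(4/5)(3/4) = 3/7; P(data | r = 2) = (5/7)(4/6)(3/5)(2/4) = 1/7; P(data | r = 3) = (4/7)(3/6)(2/5)(1/4) = 1/35; P(data | r = 5) = (2/7)(1/6)(0/5) = 0; P(data | r = 6) = (1/7)(0/6) = 0.
Weighting by the prior gives 1/5 · 3/7 = 3/35, 1/5 · 1/7 = 1/35, 1/5 · 1/35 = 1/175, 1/5 · 0 = 0, 1/5 · 0 = 0; summing to 3/25.
Therefore the posterior P(r = 1 | data) = (3/35) / (3/25) = 5/7.

0.714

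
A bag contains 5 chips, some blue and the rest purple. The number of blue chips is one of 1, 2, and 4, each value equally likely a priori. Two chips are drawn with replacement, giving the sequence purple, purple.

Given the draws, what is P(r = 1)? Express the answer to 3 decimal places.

Compute the likelihood of the observed sequence for each case: P(data | r = 1) = (4/5)(4/5) = 16/25; P(data | r = 2) = (3/5)(3/5) = 9/25; P(data | r = 4) = (1/5)(1/5) = 1/25.
Weighting by the prior gives 1/3 · 16/25 = 16/75, 1/3 · 9/25 = 3/25, 1/3 · 1/25 = 1/75; with total 26/75.
By Bayes' rule, P(r = 1 | data) = (16/75) / (26/75) = 8/13.

0.615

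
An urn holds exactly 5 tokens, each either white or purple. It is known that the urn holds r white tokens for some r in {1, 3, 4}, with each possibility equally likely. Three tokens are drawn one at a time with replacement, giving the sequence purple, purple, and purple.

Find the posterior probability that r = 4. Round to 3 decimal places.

0.014

The likelihood of the observed sequence under each hypothesis: P(data | r = 1) = (4/5)(4/5)(4/5) = 64/125; P(data | r = 3) = (2/5)(2/5)(2/5) = 8/125; P(data | r = 4) = (1/5)(1/5)(1/5) = 1/125.
Multiplying each by its prior: 1/3 · 64/125 = 64/375, 1/3 · 8/125 = 8/375, 1/3 · 1/125 = 1/375; summing to 73/375.
Therefore the posterior P(r = 4 | data) = (1/375) / (73/375) = 1/73.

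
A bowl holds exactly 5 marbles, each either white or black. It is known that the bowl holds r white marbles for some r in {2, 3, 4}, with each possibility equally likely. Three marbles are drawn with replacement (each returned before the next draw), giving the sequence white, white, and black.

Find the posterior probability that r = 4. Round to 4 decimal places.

Under each hypothesis, the probability of the observed sequence is: P(data | r = 2) = (2/5)(2/5)(3/5) = 12/125; P(data | r = 3) = (3/5)(3/5)(2/5) = 18/125; P(data | r = 4) = (4/5)(4/5)(1/5) = 16/125.
Multiplying each by its prior: 1/3 · 12/125 = 4/125, 1/3 · 18/125 = 6/125, 1/3 · 16/125 = 16/375; with total 46/375.
So P(r = 4 | data) = (16/375) / (46/375) = 8/23.

0.3478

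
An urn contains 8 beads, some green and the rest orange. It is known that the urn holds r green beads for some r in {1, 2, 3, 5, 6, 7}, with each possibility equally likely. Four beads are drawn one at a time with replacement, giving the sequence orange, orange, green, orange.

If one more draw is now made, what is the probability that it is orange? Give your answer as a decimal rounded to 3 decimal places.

Compute the likelihood of the observed sequence for each case: P(data | r = 1) = (7/8)(7/8)(1/8)(7/8) = 0.08374; P(data | r = 2) = (6/8)(6/8)(2/8)(6/8) = 0.10547; P(data | r = 3) = (5/8)(5/8)(3/8)(5/8) = 0.091553; P(data | r = 5) = (3/8)(3/8)(5/8)(3/8) = 0.032959; P(data | r = 6) = (2/8)(2/8)(6/8)(2/8) = 0.011719; P(data | r = 7) = (1/8)(1/8)(7/8)(1/8) = 0.001709.
The prior-weighted likelihoods are 1/6 · 0.08374 = 0.013957, 1/6 · 0.10547 = 0.017578, 1/6 · 0.091553 = 0.015259, 1/6 · 0.032959 = 0.0054932, 1/6 · 0.011719 = 0.0019531, 1/6 · 0.001709 = 0.00028483; with total 0.054525.
Normalising, the posterior is P(r = 1 | data) = 0.25597, P(r = 2 | data) = 0.32239, P(r = 3 | data) = 0.27985, P(r = 5 | data) = 0.10075, P(r = 6 | data) = 0.035821, P(r = 7 | data) = 0.0052239.
Averaging over the posterior, P(orange next | data) = (7/8)(0.25597) + (3/4)(0.32239) + (5/8)(0.27985) + (3/8)(0.10075) + (1/4)(0.035821) + (1/8)(0.0052239) = 0.68806.

0.688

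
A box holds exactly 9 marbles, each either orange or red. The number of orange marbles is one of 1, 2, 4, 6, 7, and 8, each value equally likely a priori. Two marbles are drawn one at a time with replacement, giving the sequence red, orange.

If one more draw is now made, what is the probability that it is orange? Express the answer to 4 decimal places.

0.5230

Under each hypothesis, the probability of the observed sequence is: P(data | r = 1) = (8/9)(1/9) = 8/81; P(data | r = 2) = (7/9)(2/9) = 14/81; P(data | r = 4) = (5/9)(4/9) = 20/81; P(data | r = 6) = (3/9)(6/9) = 2/9; P(data | r = 7) = (2/9)(7/9) = 14/81; P(data | r = 8) = (1/9)(8/9) = 8/81.
Multiplying each by its prior: 1/6 · 8/81 = 4/243, 1/6 · 14/81 = 7/243, 1/6 · 20/81 = 10/243, 1/6 · 2/9 = 1/27, 1/6 · 14/81 = 7/243, 1/6 · 8/81 = 4/243; these sum to 41/243.
The posterior is then P(r = 1 | data) = 4/41, P(r = 2 | data) = 7/41, P(r = 4 | data) = 10/41, P(r = 6 | data) = 9/41, P(r = 7 | data) = 7/41, P(r = 8 | data) = 4/41.
The predictive probability is P(orange next | data) = (1/9)(4/41) + (2/9)(7/41) + (4/9)(10/41) + (2/3)(9/41) + (7/9)(7/41) + (8/9)(4/41) = 193/369.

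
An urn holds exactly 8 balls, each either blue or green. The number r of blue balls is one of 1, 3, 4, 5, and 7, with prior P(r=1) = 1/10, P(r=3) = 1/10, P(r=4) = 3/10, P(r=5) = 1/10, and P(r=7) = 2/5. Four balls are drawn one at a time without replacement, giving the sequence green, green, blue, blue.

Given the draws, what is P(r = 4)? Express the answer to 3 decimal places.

0.643

The likelihood of the observed sequence under each hypothesis: P(data | r = 1) = (7/8)(6/7)(1/6)(0/5) = 0; P(data | r = 3) = (5/8)(4/7)(3/6)(2/5) = 1/14; P(data | r = 4) = (4/8)(3/7)(4/6)(3/5) = 3/35; P(data | r = 5) = (3/8)(2/7)(5/6)(4/5) = 1/14; P(data | r = 7) = (1/8)(0/7) = 0.
Weighting by the prior gives 1/10 · 0 = 0, 1/10 · 1/14 = 1/140, 3/10 · 3/35 = 9/350, 1/10 · 1/14 = 1/140, 2/5 · 0 = 0; summing to 1/25.
So P(r = 4 | data) = (9/350) / (1/25) = 9/14.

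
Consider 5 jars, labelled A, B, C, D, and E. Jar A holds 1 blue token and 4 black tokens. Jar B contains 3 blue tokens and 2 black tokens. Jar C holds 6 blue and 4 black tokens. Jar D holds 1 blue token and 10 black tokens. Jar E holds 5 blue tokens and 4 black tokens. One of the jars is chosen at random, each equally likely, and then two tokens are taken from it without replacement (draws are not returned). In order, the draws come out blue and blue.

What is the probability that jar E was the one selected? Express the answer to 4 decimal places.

For each hypothesis, P(data | H) works out to: P(data | jar A) = (1/5)(0/4) = 0; P(data | jar B) = (3/5)(2/4) = 3/10; P(data | jar C) = (6/10)(5/9) = 1/3; P(data | jar D) = (1/11)(0/10) = 0; P(data | jar E) = (5/9)(4/8) = 5/18.
The prior-weighted likelihoods are 1/5 · 0 = 0, 1/5 · 3/10 = 3/50, 1/5 · 1/3 = 1/15, 1/5 · 0 = 0, 1/5 · 5/18 = 1/18; with total 41/225.
Therefore the posterior P(jar E | data) = (1/18) / (41/225) = 25/82.

0.3049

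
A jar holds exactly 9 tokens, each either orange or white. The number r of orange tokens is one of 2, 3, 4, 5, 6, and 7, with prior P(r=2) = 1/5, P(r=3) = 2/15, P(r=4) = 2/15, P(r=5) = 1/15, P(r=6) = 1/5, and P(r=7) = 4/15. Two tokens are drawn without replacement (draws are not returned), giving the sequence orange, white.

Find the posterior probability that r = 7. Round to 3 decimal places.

0.226

Compute the likelihood of the observed sequence for each case: P(data | r = 2) = (2/9)(7/8) = 7/36; P(data | r = 3) = (3/9)(6/8) = 1/4; P(data | r = 4) = (4/9)(5/8) = 5/18; P(data | r = 5) = (5/9)(4/8) = 5/18; P(data | r = 6) = (6/9)(3/8) = 1/4; P(data | r = 7) = (7/9)(2/8) = 7/36.
Weighting by the prior gives 1/5 · 7/36 = 7/180, 2/15 · 1/4 = 1/30, 2/15 · 5/18 = 1/27, 1/15 · 5/18 = 1/54, 1/5 · 1/4 = 1/20, 4/15 · 7/36 = 7/135; with total 31/135.
Therefore the posterior P(r = 7 | data) = (7/135) / (31/135) = 7/31.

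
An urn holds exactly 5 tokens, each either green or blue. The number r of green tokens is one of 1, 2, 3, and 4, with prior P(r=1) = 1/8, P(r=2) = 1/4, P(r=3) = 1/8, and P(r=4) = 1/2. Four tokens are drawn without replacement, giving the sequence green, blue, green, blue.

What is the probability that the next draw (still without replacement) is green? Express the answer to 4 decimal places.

0.3333

Under each hypothesis, the probability of the observed sequence is: P(data | r = 1) = (1/5)(4/4)(0/3) = 0; P(data | r = 2) = (2/5)(3/4)(1/3)(2/2) = 1/10; P(data | r = 3) = (3/5)(2/4)(2/3)(1/2) = 1/10; P(data | r = 4) = (4/5)(1/4)(3/3)(0/2) = 0.
Weighting by the prior gives 1/8 · 0 = 0, 1/4 · 1/10 = 1/40, 1/8 · 1/10 = 1/80, 1/2 · 0 = 0; with total 3/80.
Normalising, the posterior is P(r = 1 | data) = 0, P(r = 2 | data) = 2/3, P(r = 3 | data) = 1/3, P(r = 4 | data) = 0.
Averaging over the posterior, P(green next | data) = (0)(2/3) + (1)(1/3) = 1/3.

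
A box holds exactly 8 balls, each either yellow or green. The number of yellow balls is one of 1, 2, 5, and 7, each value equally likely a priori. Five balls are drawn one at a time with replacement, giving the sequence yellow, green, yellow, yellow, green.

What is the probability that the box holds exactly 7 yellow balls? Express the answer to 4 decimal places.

Under each hypothesis, the probability of the observed sequence is: P(data | r = 1) = (1/8)(7/8)(1/8)(1/8)(7/8) = 0.0014954; P(data | r = 2) = (2/8)(6/8)(2/8)(2/8)(6/8) = 0.0087891; P(data | r = 5) = (5/8)(3/8)(5/8)(5/8)(3/8) = 0.034332; P(data | r = 7) = (7/8)(1/8)(7/8)(7/8)(1/8) = 0.010468.
Weighting by the prior gives 1/4 · 0.0014954 = 0.00037384, 1/4 · 0.0087891 = 0.0021973, 1/4 · 0.034332 = 0.0085831, 1/4 · 0.010468 = 0.0026169; with total 0.013771.
Hence P(r = 7 | data) = (0.0026169) / (0.013771) = 0.19003.

0.1900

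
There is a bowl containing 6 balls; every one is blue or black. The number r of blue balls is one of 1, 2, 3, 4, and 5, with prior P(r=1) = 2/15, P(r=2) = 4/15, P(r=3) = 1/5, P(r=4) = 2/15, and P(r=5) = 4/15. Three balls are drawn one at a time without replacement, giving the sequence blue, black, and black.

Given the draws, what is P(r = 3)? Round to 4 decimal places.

Compute the likelihood of the observed sequence for each case: P(data | r = 1) = (1/6)(5/5)(4/4) = 1/6; P(data | r = 2) = (2/6)(4/5)(3/4) = 1/5; P(data | r = 3) = (3/6)(3/5)(2/4) = 3/20; P(data | r = 4) = (4/6)(2/5)(1/4) = 1/15; P(data | r = 5) = (5/6)(1/5)(0/4) = 0.
The prior-weighted likelihoods are 2/15 · 1/6 = 1/45, 4/15 · 1/5 = 4/75, 1/5 · 3/20 = 3/100, 2/15 · 1/15 = 2/225, 4/15 · 0 = 0; with total 103/900.
Therefore the posterior P(r = 3 | data) = (3/100) / (103/900) = 27/103.

0.2621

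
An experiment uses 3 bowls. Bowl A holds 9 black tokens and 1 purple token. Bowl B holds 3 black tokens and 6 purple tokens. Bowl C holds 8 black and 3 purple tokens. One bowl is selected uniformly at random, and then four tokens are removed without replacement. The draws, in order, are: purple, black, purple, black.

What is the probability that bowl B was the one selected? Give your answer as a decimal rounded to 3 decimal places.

The likelihood of the observed sequence under each hypothesis: P(data | bowl A) = (1/10)(9/9)(0/8) = 0; P(data | bowl B) = (6/9)(3/8)(5/7)(2/6) = 0.059524; P(data | bowl C) = (3/11)(8/10)(2/9)(7/8) = 0.042424.
The prior-weighted likelihoods are 1/3 · 0 = 0, 1/3 · 0.059524 = 0.019841, 1/3 · 0.042424 = 0.014141; these sum to 0.033983.
By Bayes' rule, P(bowl B | data) = (0.019841) / (0.033983) = 0.58386.

0.584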